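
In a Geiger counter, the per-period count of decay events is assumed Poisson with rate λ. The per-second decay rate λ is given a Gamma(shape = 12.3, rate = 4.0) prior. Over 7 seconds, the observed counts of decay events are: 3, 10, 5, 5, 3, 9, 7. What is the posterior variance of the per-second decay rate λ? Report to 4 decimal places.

0.4488

With a Gamma(shape α, rate β) prior, the Poisson likelihood is conjugate: the posterior is Gamma(α + ΣXᵢ, β + n).
Sum of counts S = 42 over n = 7 seconds.
Posterior: Gamma(α+S, β+n) = Gamma(12.3+42, 4.0+7) = Gamma(54.3, 11.0).
Var = α/β² = 54.3/11.0² = 0.4488.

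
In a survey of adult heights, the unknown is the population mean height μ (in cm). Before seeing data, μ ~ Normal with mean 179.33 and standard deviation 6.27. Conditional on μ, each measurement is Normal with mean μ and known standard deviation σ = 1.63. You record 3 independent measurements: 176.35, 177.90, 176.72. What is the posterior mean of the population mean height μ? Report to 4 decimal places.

For Normal data with known variance σ², a Normal(μ₀, σ₀²) prior on μ is conjugate. Posterior precision = 1/σ₀² + n/σ²; posterior mean is the precision-weighted average of μ₀ and x̄.
Σxᵢ = 176.35 + 177.90 + 176.72 = 530.97, so n·x̄ = 530.97.
σ₀² = 6.27² = 39.3129, σ² = 1.63² = 2.6569; σ² + n·σ₀² = 2.6569 + 3·39.3129 = 120.5956.
Posterior mean = (μ₀/σ₀² + n·x̄/σ²)/(1/σ₀² + n/σ²) = (σ²·μ₀ + σ₀²·n·x̄)/(σ² + n·σ₀²) = (2.6569·179.33 + 39.3129·530.97)/120.5956 = 21350.43239/120.5956 = 177.0416.

177.0416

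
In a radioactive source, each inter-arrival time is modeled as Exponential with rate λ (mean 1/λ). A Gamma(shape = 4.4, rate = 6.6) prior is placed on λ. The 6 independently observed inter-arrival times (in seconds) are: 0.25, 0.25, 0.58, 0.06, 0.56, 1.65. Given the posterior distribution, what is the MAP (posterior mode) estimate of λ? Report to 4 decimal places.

With a Gamma(shape α, rate β) prior on the exponential rate λ, the posterior after n observations with total T = Σxᵢ is Gamma(α+n, β+T).
Sum of observations T = 3.35 seconds; n = 6.
Posterior: Gamma(4.4+6, 6.6+3.35) = Gamma(10.4, 9.95).
Mode = (α−1)/β = 0.9447.

0.9447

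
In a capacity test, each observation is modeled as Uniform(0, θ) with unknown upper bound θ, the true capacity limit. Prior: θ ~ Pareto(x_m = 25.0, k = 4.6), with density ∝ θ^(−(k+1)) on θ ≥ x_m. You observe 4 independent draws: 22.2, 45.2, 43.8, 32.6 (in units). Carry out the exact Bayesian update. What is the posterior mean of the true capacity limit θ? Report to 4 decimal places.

A Pareto(scale x_m, shape k) prior on the upper bound θ of Uniform(0, θ) is conjugate: posterior is Pareto(max(x_m, max xᵢ), k + n).
Sample maximum = 45.2; prior scale x_m = 25.0 → posterior scale = max = 45.2.
Posterior shape = 4.6 + 4 = 8.6.
E[θ|data] = k·x_m/(k−1) = 8.6·45.2/7.6 = 51.1474.

51.1474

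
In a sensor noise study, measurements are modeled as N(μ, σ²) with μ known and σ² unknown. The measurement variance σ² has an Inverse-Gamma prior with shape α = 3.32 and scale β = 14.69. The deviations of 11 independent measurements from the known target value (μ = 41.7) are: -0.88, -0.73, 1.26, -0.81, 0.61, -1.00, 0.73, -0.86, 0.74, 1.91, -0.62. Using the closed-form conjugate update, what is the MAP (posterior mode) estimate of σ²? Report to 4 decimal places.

With known mean μ and an Inverse-Gamma(α, β) prior on σ², the Normal likelihood is conjugate: posterior is Inv-Gamma(α + n/2, β + Σ(xᵢ−μ)²/2).
Σ(xᵢ−μ)² = (-0.88)² + (-0.73)² + (1.26)² + (-0.81)² + (0.61)² + (-1.00)² + (0.73)² + (-0.86)² + (0.74)² + (1.91)² + (-0.62)² = 10.7757.
Posterior: Inv-Gamma(3.32 + 11/2, 14.69 + 10.7757/2) = Inv-Gamma(8.82, 20.07785).
Mode = β/(α+1) = 20.07785/9.82 = 2.0446.

2.0446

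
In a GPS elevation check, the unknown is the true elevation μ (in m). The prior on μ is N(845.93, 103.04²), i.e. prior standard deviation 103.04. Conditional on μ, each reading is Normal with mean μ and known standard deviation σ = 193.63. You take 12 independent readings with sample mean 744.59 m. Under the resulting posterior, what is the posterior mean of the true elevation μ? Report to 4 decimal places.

767.6313

For Normal data with known variance σ², a Normal(μ₀, σ₀²) prior on μ is conjugate. Posterior precision = 1/σ₀² + n/σ²; posterior mean is the precision-weighted average of μ₀ and x̄.
n·x̄ = 12·744.59 = 8935.08.
σ₀² = 103.04² = 10617.2416, σ² = 193.63² = 37492.5769; σ² + n·σ₀² = 37492.5769 + 12·10617.2416 = 164899.4761.
Posterior mean = (μ₀/σ₀² + n·x̄/σ²)/(1/σ₀² + n/σ²) = (σ²·μ₀ + σ₀²·n·x̄)/(σ² + n·σ₀²) = (37492.5769·845.93 + 10617.2416·8935.08)/164899.4761 = 126581998.652345/164899.4761 = 767.6313.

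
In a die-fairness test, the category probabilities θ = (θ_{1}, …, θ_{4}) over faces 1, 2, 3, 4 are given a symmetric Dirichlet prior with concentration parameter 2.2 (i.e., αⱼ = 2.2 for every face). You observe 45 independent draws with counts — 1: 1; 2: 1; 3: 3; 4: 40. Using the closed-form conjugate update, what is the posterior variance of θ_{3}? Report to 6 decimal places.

The Dirichlet prior is conjugate to the Multinomial likelihood: each posterior αⱼ = prior αⱼ + observed count nⱼ.
Posterior concentration: (3.2, 3.2, 5.2, 42.2), total = 53.8.
Var[θ_j] = α_j(Σα−α_j)/((Σα)²(Σα+1)) = 5.2·48.6/(53.8²·54.8) = 0.001593.

0.001593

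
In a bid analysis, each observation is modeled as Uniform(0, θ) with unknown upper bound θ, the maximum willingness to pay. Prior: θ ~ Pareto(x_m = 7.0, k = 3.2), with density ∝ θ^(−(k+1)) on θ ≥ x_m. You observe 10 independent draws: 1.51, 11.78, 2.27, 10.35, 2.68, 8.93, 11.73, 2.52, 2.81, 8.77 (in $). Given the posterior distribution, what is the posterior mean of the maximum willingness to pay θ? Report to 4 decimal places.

12.7456

A Pareto(scale x_m, shape k) prior on the upper bound θ of Uniform(0, θ) is conjugate: posterior is Pareto(max(x_m, max xᵢ), k + n).
Sample maximum = 11.78; prior scale x_m = 7.0 → posterior scale = max = 11.78.
Posterior shape = 3.2 + 10 = 13.2.
E[θ|data] = k·x_m/(k−1) = 13.2·11.78/12.2 = 12.7456.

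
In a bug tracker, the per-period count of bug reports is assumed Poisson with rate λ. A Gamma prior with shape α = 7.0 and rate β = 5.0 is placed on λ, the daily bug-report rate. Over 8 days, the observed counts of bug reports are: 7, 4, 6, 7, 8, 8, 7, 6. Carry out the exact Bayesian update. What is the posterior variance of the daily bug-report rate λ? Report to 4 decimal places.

With a Gamma(shape α, rate β) prior, the Poisson likelihood is conjugate: the posterior is Gamma(α + ΣXᵢ, β + n).
Sum of counts S = 53 over n = 8 days.
Posterior: Gamma(α+S, β+n) = Gamma(7.0+53, 5.0+8) = Gamma(60.0, 13.0).
Var = α/β² = 60.0/13.0² = 0.3550.

0.3550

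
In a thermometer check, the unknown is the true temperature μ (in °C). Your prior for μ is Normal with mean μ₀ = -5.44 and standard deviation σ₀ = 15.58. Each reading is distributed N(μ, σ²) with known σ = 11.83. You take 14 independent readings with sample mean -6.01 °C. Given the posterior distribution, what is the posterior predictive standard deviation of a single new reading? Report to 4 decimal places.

For Normal data with known variance σ², a Normal(μ₀, σ₀²) prior on μ is conjugate. Posterior precision = 1/σ₀² + n/σ²; posterior mean is the precision-weighted average of μ₀ and x̄.
σ₀² = 15.58² = 242.7364, σ² = 11.83² = 139.9489; σ² + n·σ₀² = 139.9489 + 14·242.7364 = 3538.2585.
Posterior precision = 1/σ₀² + n/σ² = 1/242.7364 + 14/139.9489 = (σ² + n·σ₀²)/(σ₀²σ²) = 3538.2585/(242.7364·139.9489); posterior variance σₙ² = σ₀²σ²/(σ² + n·σ₀²) = 242.7364·139.9489/3538.2585 = 9.600964.
Predictive variance for one new observation = σₙ² + σ² = 242.7364·139.9489/3538.2585 + 139.9489 = σ²·(σ₀² + 3538.2585)/3538.2585 = 139.9489·3780.9949/3538.2585 = 149.549864; SD = √(139.9489·3780.9949/3538.2585) = 12.2291.

12.2291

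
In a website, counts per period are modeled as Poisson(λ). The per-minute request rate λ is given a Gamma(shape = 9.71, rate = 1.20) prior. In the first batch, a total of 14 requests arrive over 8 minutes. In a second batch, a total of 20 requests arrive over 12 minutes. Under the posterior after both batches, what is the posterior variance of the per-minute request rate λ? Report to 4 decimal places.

0.0973

With a Gamma(shape α, rate β) prior, the Poisson likelihood is conjugate: the posterior is Gamma(α + ΣXᵢ, β + n).
After batch 1: Gamma(α+S, β+n) = Gamma(9.71+14, 1.20+8) = Gamma(23.71, 9.20).
After batch 2: Gamma(α+S, β+n) = Gamma(23.71+20, 9.20+12) = Gamma(43.71, 21.20).
Var = α/β² = 43.71/21.20² = 0.0973.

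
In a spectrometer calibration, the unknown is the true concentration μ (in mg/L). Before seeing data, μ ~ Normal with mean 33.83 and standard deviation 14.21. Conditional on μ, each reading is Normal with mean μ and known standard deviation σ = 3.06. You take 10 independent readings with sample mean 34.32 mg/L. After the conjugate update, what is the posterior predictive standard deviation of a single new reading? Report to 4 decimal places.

For Normal data with known variance σ², a Normal(μ₀, σ₀²) prior on μ is conjugate. Posterior precision = 1/σ₀² + n/σ²; posterior mean is the precision-weighted average of μ₀ and x̄.
σ₀² = 14.21² = 201.9241, σ² = 3.06² = 9.3636; σ² + n·σ₀² = 9.3636 + 10·201.9241 = 2028.6046.
Posterior precision = 1/σ₀² + n/σ² = 1/201.9241 + 10/9.3636 = (σ² + n·σ₀²)/(σ₀²σ²) = 2028.6046/(201.9241·9.3636); posterior variance σₙ² = σ₀²σ²/(σ² + n·σ₀²) = 201.9241·9.3636/2028.6046 = 0.932038.
Predictive variance for one new observation = σₙ² + σ² = 201.9241·9.3636/2028.6046 + 9.3636 = σ²·(σ₀² + 2028.6046)/2028.6046 = 9.3636·2230.5287/2028.6046 = 10.295638; SD = √(9.3636·2230.5287/2028.6046) = 3.2087.

3.2087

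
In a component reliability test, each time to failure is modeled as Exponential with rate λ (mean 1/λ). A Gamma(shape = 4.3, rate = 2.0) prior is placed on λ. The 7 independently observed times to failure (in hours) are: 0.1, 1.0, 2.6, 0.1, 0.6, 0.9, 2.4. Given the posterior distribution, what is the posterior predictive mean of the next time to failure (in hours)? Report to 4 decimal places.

With a Gamma(shape α, rate β) prior on the exponential rate λ, the posterior after n observations with total T = Σxᵢ is Gamma(α+n, β+T).
Sum of observations T = 7.7 hours; n = 7.
Posterior: Gamma(4.3+7, 2.0+7.7) = Gamma(11.3, 9.7).
The predictive distribution for the next observation is Lomax; its mean is β/(α−1) = 9.7/10.3 = 0.9417.

0.9417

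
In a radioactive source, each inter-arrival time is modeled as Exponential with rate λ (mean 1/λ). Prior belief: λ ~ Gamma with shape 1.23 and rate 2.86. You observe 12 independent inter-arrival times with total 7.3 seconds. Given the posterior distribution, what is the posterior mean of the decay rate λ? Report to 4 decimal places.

1.3022

With a Gamma(shape α, rate β) prior on the exponential rate λ, the posterior after n observations with total T = Σxᵢ is Gamma(α+n, β+T).
Posterior: Gamma(1.23+12, 2.86+7.3) = Gamma(13.23, 10.16).
Posterior mean of λ = α/β = 13.23/10.16 = 1.3022.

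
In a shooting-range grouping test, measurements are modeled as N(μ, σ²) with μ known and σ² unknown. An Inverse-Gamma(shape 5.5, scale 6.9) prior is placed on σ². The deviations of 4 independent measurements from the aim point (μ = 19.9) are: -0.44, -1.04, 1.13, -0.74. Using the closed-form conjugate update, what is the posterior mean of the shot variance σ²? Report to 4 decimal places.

1.3000

With known mean μ and an Inverse-Gamma(α, β) prior on σ², the Normal likelihood is conjugate: posterior is Inv-Gamma(α + n/2, β + Σ(xᵢ−μ)²/2).
Σ(xᵢ−μ)² = (-0.44)² + (-1.04)² + (1.13)² + (-0.74)² = 3.0997.
Posterior: Inv-Gamma(5.5 + 4/2, 6.9 + 3.0997/2) = Inv-Gamma(7.50, 8.44985).
E[σ²|data] = β/(α−1) = 8.44985/6.50 = 1.3000.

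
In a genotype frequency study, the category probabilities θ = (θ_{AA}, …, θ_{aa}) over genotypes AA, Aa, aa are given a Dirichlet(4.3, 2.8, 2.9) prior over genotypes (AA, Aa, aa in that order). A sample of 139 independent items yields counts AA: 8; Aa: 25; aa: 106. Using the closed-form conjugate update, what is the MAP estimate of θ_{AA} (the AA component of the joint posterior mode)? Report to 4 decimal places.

The Dirichlet prior is conjugate to the Multinomial likelihood: each posterior αⱼ = prior αⱼ + observed count nⱼ.
Posterior concentration: (12.3, 27.8, 108.9), total = 149.0.
Joint mode component: (α_{AA}−1)/(Σα−K) = 11.3/146.0 = 0.0774.

0.0774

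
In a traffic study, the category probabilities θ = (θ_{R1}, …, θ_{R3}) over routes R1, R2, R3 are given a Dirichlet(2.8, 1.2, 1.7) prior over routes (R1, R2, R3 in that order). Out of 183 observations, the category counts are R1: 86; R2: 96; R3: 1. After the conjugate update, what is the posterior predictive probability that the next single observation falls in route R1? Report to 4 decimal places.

The Dirichlet prior is conjugate to the Multinomial likelihood: each posterior αⱼ = prior αⱼ + observed count nⱼ.
Posterior concentration: (88.8, 97.2, 2.7), total = 188.7.
P(next = R1 | data) = α_{R1}/Σα = 0.4706.

0.4706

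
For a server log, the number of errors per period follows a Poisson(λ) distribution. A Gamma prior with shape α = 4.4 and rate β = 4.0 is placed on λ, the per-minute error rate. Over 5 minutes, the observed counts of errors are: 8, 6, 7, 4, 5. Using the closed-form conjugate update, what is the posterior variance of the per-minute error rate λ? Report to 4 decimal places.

With a Gamma(shape α, rate β) prior, the Poisson likelihood is conjugate: the posterior is Gamma(α + ΣXᵢ, β + n).
Sum of counts S = 30 over n = 5 minutes.
Posterior: Gamma(α+S, β+n) = Gamma(4.4+30, 4.0+5) = Gamma(34.4, 9.0).
Var = α/β² = 34.4/9.0² = 0.4247.

0.4247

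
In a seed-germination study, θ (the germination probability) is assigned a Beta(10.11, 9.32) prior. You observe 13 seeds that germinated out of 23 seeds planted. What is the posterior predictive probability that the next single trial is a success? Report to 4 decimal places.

0.5447

The Beta prior is conjugate to a Binomial/Bernoulli likelihood; the update adds successes to α and failures to β.
Posterior: Beta(α+k, β+n−k) = Beta(10.11+13, 9.32+10) = Beta(23.11, 19.32).
For a single future Bernoulli trial, P(success | data) = α/(α+β) = 0.5447.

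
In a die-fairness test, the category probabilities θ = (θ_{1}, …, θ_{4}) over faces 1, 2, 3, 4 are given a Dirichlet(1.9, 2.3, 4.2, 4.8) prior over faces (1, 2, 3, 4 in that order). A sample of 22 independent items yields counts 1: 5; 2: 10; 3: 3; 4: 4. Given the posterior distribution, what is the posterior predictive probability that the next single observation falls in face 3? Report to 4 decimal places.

0.2045

The Dirichlet prior is conjugate to the Multinomial likelihood: each posterior αⱼ = prior αⱼ + observed count nⱼ.
Posterior concentration: (6.9, 12.3, 7.2, 8.8), total = 35.2.
P(next = 3 | data) = α_{3}/Σα = 0.2045.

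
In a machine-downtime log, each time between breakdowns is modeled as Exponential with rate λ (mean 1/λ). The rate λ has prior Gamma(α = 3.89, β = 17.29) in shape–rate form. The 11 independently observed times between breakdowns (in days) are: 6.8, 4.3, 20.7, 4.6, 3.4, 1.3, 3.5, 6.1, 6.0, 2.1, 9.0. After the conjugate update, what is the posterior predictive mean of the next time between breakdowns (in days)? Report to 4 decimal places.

6.1260

With a Gamma(shape α, rate β) prior on the exponential rate λ, the posterior after n observations with total T = Σxᵢ is Gamma(α+n, β+T).
Sum of observations T = 67.8 days; n = 11.
Posterior: Gamma(3.89+11, 17.29+67.8) = Gamma(14.89, 85.09).
The predictive distribution for the next observation is Lomax; its mean is β/(α−1) = 85.09/13.89 = 6.1260.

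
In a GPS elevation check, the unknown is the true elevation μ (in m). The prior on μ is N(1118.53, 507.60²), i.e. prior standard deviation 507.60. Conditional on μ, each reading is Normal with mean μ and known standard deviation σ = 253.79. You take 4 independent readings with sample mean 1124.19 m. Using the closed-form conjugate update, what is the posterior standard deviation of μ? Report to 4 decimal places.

123.1065

For Normal data with known variance σ², a Normal(μ₀, σ₀²) prior on μ is conjugate. Posterior precision = 1/σ₀² + n/σ²; posterior mean is the precision-weighted average of μ₀ and x̄.
σ₀² = 507.60² = 257657.76, σ² = 253.79² = 64409.3641; σ² + n·σ₀² = 64409.3641 + 4·257657.76 = 1095040.4041.
Posterior precision = 1/σ₀² + n/σ² = 1/257657.76 + 4/64409.3641 = (σ² + n·σ₀²)/(σ₀²σ²) = 1095040.4041/(257657.76·64409.3641); posterior variance σₙ² = σ₀²σ²/(σ² + n·σ₀²) = 257657.76·64409.3641/1095040.4041 = 15155.214744.
Posterior SD = √σₙ² = √(257657.76·64409.3641/1095040.4041) = 123.1065.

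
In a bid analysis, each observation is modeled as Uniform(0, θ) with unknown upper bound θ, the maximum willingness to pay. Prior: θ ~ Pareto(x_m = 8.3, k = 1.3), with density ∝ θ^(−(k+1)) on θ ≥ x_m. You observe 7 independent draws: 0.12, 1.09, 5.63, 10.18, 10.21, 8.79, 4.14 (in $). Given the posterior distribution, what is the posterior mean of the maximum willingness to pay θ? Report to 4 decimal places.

A Pareto(scale x_m, shape k) prior on the upper bound θ of Uniform(0, θ) is conjugate: posterior is Pareto(max(x_m, max xᵢ), k + n).
Sample maximum = 10.21; prior scale x_m = 8.3 → posterior scale = max = 10.21.
Posterior shape = 1.3 + 7 = 8.3.
E[θ|data] = k·x_m/(k−1) = 8.3·10.21/7.3 = 11.6086.

11.6086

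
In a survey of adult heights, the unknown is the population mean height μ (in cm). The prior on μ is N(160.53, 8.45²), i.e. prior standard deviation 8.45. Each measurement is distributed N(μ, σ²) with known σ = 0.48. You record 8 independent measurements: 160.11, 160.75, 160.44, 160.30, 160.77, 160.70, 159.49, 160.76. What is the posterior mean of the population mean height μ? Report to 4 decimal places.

160.4150

For Normal data with known variance σ², a Normal(μ₀, σ₀²) prior on μ is conjugate. Posterior precision = 1/σ₀² + n/σ²; posterior mean is the precision-weighted average of μ₀ and x̄.
Σxᵢ = 160.11 + 160.75 + 160.44 + 160.30 + 160.77 + 160.70 + 159.49 + 160.76 = 1283.32, so n·x̄ = 1283.32.
σ₀² = 8.45² = 71.4025, σ² = 0.48² = 0.2304; σ² + n·σ₀² = 0.2304 + 8·71.4025 = 571.4504.
Posterior mean = (μ₀/σ₀² + n·x̄/σ²)/(1/σ₀² + n/σ²) = (σ²·μ₀ + σ₀²·n·x̄)/(σ² + n·σ₀²) = (0.2304·160.53 + 71.4025·1283.32)/571.4504 = 91669.242412/571.4504 = 160.4150.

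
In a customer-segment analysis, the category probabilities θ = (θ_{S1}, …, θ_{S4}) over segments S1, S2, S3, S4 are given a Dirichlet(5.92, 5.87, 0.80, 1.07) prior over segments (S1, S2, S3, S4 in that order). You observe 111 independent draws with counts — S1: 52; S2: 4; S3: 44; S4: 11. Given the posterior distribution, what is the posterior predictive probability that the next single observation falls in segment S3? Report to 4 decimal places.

The Dirichlet prior is conjugate to the Multinomial likelihood: each posterior αⱼ = prior αⱼ + observed count nⱼ.
Posterior concentration: (57.92, 9.87, 44.80, 12.07), total = 124.66.
P(next = S3 | data) = α_{S3}/Σα = 0.3594.

0.3594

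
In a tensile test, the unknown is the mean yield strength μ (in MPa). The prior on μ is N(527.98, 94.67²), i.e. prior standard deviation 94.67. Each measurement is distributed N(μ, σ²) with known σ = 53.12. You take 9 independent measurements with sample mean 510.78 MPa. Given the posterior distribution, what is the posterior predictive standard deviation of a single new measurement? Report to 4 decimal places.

55.8987

For Normal data with known variance σ², a Normal(μ₀, σ₀²) prior on μ is conjugate. Posterior precision = 1/σ₀² + n/σ²; posterior mean is the precision-weighted average of μ₀ and x̄.
σ₀² = 94.67² = 8962.4089, σ² = 53.12² = 2821.7344; σ² + n·σ₀² = 2821.7344 + 9·8962.4089 = 83483.4145.
Posterior precision = 1/σ₀² + n/σ² = 1/8962.4089 + 9/2821.7344 = (σ² + n·σ₀²)/(σ₀²σ²) = 83483.4145/(8962.4089·2821.7344); posterior variance σₙ² = σ₀²σ²/(σ² + n·σ₀²) = 8962.4089·2821.7344/83483.4145 = 302.928883.
Predictive variance for one new observation = σₙ² + σ² = 8962.4089·2821.7344/83483.4145 + 2821.7344 = σ²·(σ₀² + 83483.4145)/83483.4145 = 2821.7344·92445.8234/83483.4145 = 3124.663283; SD = √(2821.7344·92445.8234/83483.4145) = 55.8987.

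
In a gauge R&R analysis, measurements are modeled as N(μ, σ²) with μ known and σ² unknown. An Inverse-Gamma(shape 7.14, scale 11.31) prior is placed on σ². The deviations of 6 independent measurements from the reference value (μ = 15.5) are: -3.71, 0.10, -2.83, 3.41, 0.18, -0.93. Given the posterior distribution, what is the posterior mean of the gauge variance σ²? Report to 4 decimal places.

3.1142

With known mean μ and an Inverse-Gamma(α, β) prior on σ², the Normal likelihood is conjugate: posterior is Inv-Gamma(α + n/2, β + Σ(xᵢ−μ)²/2).
Σ(xᵢ−μ)² = (-3.71)² + (0.10)² + (-2.83)² + (3.41)² + (0.18)² + (-0.93)² = 34.3084.
Posterior: Inv-Gamma(7.14 + 6/2, 11.31 + 34.3084/2) = Inv-Gamma(10.14, 28.46420).
E[σ²|data] = β/(α−1) = 28.46420/9.14 = 3.1142.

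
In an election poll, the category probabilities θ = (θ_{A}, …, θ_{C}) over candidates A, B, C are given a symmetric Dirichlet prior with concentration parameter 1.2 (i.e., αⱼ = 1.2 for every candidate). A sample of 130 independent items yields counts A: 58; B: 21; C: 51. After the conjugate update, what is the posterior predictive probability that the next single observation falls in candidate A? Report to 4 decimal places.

The Dirichlet prior is conjugate to the Multinomial likelihood: each posterior αⱼ = prior αⱼ + observed count nⱼ.
Posterior concentration: (59.2, 22.2, 52.2), total = 133.6.
P(next = A | data) = α_{A}/Σα = 0.4431.

0.4431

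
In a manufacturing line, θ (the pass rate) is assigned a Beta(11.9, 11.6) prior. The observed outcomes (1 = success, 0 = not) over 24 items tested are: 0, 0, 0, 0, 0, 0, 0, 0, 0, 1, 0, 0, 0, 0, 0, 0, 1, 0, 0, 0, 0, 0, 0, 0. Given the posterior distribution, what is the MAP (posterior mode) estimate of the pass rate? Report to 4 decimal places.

0.2835

The Beta prior is conjugate to a Binomial/Bernoulli likelihood; the update adds successes to α and failures to β.
Posterior: Beta(α+k, β+n−k) = Beta(11.9+2, 11.6+22) = Beta(13.9, 33.6).
Mode of Beta(a,b) for a,b>1 is (a−1)/(a+b−2) = 12.9/45.5 = 0.2835.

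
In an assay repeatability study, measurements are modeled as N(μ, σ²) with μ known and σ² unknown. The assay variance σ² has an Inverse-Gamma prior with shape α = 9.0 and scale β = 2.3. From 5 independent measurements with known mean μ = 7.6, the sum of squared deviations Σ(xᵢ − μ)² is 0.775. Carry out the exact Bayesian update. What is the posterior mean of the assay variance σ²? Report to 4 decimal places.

0.2560

With known mean μ and an Inverse-Gamma(α, β) prior on σ², the Normal likelihood is conjugate: posterior is Inv-Gamma(α + n/2, β + Σ(xᵢ−μ)²/2).
Posterior: Inv-Gamma(9.0 + 5/2, 2.3 + 0.775/2) = Inv-Gamma(11.50, 2.6875).
E[σ²|data] = β/(α−1) = 2.6875/10.50 = 0.2560.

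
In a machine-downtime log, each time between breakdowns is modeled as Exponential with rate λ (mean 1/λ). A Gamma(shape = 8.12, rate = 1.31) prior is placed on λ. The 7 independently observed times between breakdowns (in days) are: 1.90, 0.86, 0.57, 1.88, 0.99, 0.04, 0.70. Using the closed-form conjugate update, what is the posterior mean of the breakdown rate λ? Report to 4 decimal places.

1.8327

With a Gamma(shape α, rate β) prior on the exponential rate λ, the posterior after n observations with total T = Σxᵢ is Gamma(α+n, β+T).
Sum of observations T = 6.94 days; n = 7.
Posterior: Gamma(8.12+7, 1.31+6.94) = Gamma(15.12, 8.25).
Posterior mean of λ = α/β = 15.12/8.25 = 1.8327.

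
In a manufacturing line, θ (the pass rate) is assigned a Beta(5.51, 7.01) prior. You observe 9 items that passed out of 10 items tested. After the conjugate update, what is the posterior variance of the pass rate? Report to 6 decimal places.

The Beta prior is conjugate to a Binomial/Bernoulli likelihood; the update adds successes to α and failures to β.
Posterior: Beta(α+k, β+n−k) = Beta(5.51+9, 7.01+1) = Beta(14.51, 8.01).
Var = αβ/((α+β)²(α+β+1)) = 14.51·8.01/(22.52²·23.52) = 0.009744.

0.009744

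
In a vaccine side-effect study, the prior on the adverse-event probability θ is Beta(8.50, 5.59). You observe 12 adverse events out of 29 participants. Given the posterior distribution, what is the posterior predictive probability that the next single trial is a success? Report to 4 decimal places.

The Beta prior is conjugate to a Binomial/Bernoulli likelihood; the update adds successes to α and failures to β.
Posterior: Beta(α+k, β+n−k) = Beta(8.50+12, 5.59+17) = Beta(20.50, 22.59).
For a single future Bernoulli trial, P(success | data) = α/(α+β) = 0.4757.

0.4757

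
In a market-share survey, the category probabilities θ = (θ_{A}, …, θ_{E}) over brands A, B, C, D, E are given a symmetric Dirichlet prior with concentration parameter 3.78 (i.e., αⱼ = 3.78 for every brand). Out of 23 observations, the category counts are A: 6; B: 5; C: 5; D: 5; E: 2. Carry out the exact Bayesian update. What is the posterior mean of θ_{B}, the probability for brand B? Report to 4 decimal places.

0.2095

The Dirichlet prior is conjugate to the Multinomial likelihood: each posterior αⱼ = prior αⱼ + observed count nⱼ.
Posterior concentration: (9.78, 8.78, 8.78, 8.78, 5.78), total = 41.90.
E[θ_{B}|data] = α_{B}/Σα = 8.78/41.90 = 0.2095.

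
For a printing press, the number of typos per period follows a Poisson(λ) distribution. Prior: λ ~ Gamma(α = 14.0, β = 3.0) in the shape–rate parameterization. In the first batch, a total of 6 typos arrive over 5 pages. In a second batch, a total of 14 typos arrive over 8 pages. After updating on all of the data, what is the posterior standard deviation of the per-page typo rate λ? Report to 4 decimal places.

0.3644

With a Gamma(shape α, rate β) prior, the Poisson likelihood is conjugate: the posterior is Gamma(α + ΣXᵢ, β + n).
After batch 1: Gamma(α+S, β+n) = Gamma(14.0+6, 3.0+5) = Gamma(20.0, 8.0).
After batch 2: Gamma(α+S, β+n) = Gamma(20.0+14, 8.0+8) = Gamma(34.0, 16.0).
SD = √α/β = √34.0/16.0 = 0.3644.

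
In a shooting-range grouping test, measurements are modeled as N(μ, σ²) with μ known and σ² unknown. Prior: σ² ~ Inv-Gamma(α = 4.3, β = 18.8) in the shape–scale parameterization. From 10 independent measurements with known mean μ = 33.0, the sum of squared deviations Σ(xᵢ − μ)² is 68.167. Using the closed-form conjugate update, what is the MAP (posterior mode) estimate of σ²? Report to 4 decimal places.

5.1343

With known mean μ and an Inverse-Gamma(α, β) prior on σ², the Normal likelihood is conjugate: posterior is Inv-Gamma(α + n/2, β + Σ(xᵢ−μ)²/2).
Posterior: Inv-Gamma(4.3 + 10/2, 18.8 + 68.167/2) = Inv-Gamma(9.30, 52.8835).
Mode = β/(α+1) = 52.8835/10.30 = 5.1343.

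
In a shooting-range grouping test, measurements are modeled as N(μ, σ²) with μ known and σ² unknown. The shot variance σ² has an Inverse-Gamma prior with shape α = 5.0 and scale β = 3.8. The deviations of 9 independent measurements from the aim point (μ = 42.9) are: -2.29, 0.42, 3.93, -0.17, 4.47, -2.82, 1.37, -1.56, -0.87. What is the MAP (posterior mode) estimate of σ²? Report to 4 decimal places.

With known mean μ and an Inverse-Gamma(α, β) prior on σ², the Normal likelihood is conjugate: posterior is Inv-Gamma(α + n/2, β + Σ(xᵢ−μ)²/2).
Σ(xᵢ−μ)² = (-2.29)² + (0.42)² + (3.93)² + (-0.17)² + (4.47)² + (-2.82)² + (1.37)² + (-1.56)² + (-0.87)² = 53.8950.
Posterior: Inv-Gamma(5.0 + 9/2, 3.8 + 53.8950/2) = Inv-Gamma(9.50, 30.74750).
Mode = β/(α+1) = 30.74750/10.50 = 2.9283.

2.9283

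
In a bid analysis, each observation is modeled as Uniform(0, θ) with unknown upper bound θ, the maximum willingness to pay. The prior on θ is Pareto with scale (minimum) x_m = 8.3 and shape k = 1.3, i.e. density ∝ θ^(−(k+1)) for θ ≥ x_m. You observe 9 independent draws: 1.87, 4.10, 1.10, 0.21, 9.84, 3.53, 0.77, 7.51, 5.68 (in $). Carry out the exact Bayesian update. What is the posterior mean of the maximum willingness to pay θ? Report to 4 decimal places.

A Pareto(scale x_m, shape k) prior on the upper bound θ of Uniform(0, θ) is conjugate: posterior is Pareto(max(x_m, max xᵢ), k + n).
Sample maximum = 9.84; prior scale x_m = 8.3 → posterior scale = max = 9.84.
Posterior shape = 1.3 + 9 = 10.3.
E[θ|data] = k·x_m/(k−1) = 10.3·9.84/9.3 = 10.8981.

10.8981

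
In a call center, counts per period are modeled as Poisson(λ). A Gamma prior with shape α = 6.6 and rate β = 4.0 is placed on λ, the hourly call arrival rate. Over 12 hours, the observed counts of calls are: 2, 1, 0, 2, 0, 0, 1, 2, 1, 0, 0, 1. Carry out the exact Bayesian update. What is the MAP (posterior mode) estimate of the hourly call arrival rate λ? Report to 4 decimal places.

With a Gamma(shape α, rate β) prior, the Poisson likelihood is conjugate: the posterior is Gamma(α + ΣXᵢ, β + n).
Sum of counts S = 10 over n = 12 hours.
Posterior: Gamma(α+S, β+n) = Gamma(6.6+10, 4.0+12) = Gamma(16.6, 16.0).
Mode of Gamma(α,β) for α≥1 is (α−1)/β = 15.6/16.0 = 0.9750.

0.9750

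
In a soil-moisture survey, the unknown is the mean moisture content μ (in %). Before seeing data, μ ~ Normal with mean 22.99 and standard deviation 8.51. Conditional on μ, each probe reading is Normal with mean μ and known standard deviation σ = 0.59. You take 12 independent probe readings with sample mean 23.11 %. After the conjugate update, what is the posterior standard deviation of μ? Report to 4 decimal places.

0.1703

For Normal data with known variance σ², a Normal(μ₀, σ₀²) prior on μ is conjugate. Posterior precision = 1/σ₀² + n/σ²; posterior mean is the precision-weighted average of μ₀ and x̄.
σ₀² = 8.51² = 72.4201, σ² = 0.59² = 0.3481; σ² + n·σ₀² = 0.3481 + 12·72.4201 = 869.3893.
Posterior precision = 1/σ₀² + n/σ² = 1/72.4201 + 12/0.3481 = (σ² + n·σ₀²)/(σ₀²σ²) = 869.3893/(72.4201·0.3481); posterior variance σₙ² = σ₀²σ²/(σ² + n·σ₀²) = 72.4201·0.3481/869.3893 = 0.028997.
Posterior SD = √σₙ² = √(72.4201·0.3481/869.3893) = 0.1703.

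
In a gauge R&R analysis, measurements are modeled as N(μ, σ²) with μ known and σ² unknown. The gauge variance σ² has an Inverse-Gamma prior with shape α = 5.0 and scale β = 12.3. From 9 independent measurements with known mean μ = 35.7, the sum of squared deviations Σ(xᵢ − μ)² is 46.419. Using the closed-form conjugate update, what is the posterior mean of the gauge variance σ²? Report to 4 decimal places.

With known mean μ and an Inverse-Gamma(α, β) prior on σ², the Normal likelihood is conjugate: posterior is Inv-Gamma(α + n/2, β + Σ(xᵢ−μ)²/2).
Posterior: Inv-Gamma(5.0 + 9/2, 12.3 + 46.419/2) = Inv-Gamma(9.50, 35.5095).
E[σ²|data] = β/(α−1) = 35.5095/8.50 = 4.1776.

4.1776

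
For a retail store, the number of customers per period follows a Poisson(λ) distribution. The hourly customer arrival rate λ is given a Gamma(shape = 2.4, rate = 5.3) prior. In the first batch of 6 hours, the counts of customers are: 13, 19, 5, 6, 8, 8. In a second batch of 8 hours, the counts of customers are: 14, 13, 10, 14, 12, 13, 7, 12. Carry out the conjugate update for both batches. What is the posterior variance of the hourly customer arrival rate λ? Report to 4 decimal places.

0.4199

With a Gamma(shape α, rate β) prior, the Poisson likelihood is conjugate: the posterior is Gamma(α + ΣXᵢ, β + n).
Batch 1: sum of counts S = 59 over n = 6 hours.
After batch 1: Gamma(α+S, β+n) = Gamma(2.4+59, 5.3+6) = Gamma(61.4, 11.3).
Batch 2: sum of counts S = 95 over n = 8 hours.
After batch 2: Gamma(α+S, β+n) = Gamma(61.4+95, 11.3+8) = Gamma(156.4, 19.3).
Var = α/β² = 156.4/19.3² = 0.4199.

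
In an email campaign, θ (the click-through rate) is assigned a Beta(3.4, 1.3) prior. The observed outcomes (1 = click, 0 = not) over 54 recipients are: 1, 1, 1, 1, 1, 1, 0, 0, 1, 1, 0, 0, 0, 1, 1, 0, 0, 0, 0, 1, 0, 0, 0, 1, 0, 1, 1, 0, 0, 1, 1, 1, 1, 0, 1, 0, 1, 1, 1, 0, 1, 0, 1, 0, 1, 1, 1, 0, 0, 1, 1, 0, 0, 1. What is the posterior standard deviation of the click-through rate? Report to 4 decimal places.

The Beta prior is conjugate to a Binomial/Bernoulli likelihood; the update adds successes to α and failures to β.
Posterior: Beta(α+k, β+n−k) = Beta(3.4+30, 1.3+24) = Beta(33.4, 25.3).
Var = αβ/((α+β)²(α+β+1)) = 33.4·25.3/(58.7²·59.7) = 0.00410787; SD = √0.00410787 = 0.0641.

0.0641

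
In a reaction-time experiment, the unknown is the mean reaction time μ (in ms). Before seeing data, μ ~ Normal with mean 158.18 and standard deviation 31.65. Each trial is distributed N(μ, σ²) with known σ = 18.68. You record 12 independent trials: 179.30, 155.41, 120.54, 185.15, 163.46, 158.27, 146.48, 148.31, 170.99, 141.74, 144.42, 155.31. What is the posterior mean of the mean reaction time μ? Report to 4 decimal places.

For Normal data with known variance σ², a Normal(μ₀, σ₀²) prior on μ is conjugate. Posterior precision = 1/σ₀² + n/σ²; posterior mean is the precision-weighted average of μ₀ and x̄.
Σxᵢ = 179.30 + 155.41 + 120.54 + 185.15 + 163.46 + 158.27 + 146.48 + 148.31 + 170.99 + 141.74 + 144.42 + 155.31 = 1869.38, so n·x̄ = 1869.38.
σ₀² = 31.65² = 1001.7225, σ² = 18.68² = 348.9424; σ² + n·σ₀² = 348.9424 + 12·1001.7225 = 12369.6124.
Posterior mean = (μ₀/σ₀² + n·x̄/σ²)/(1/σ₀² + n/σ²) = (σ²·μ₀ + σ₀²·n·x̄)/(σ² + n·σ₀²) = (348.9424·158.18 + 1001.7225·1869.38)/12369.6124 = 1927795.715882/12369.6124 = 155.8493.

155.8493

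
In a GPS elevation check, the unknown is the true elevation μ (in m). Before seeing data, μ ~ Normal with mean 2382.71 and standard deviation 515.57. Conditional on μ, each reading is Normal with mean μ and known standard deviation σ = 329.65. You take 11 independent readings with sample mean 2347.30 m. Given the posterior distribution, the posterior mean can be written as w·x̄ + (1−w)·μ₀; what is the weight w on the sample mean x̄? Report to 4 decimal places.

0.9642

For Normal data with known variance σ², a Normal(μ₀, σ₀²) prior on μ is conjugate. Posterior precision = 1/σ₀² + n/σ²; posterior mean is the precision-weighted average of μ₀ and x̄.
σ₀² = 515.57² = 265812.4249, σ² = 329.65² = 108669.1225. Prior precision 1/σ₀² = 1/265812.4249; data precision n/σ² = 11/108669.1225.
w = (n/σ²)/(1/σ₀² + n/σ²) = n·σ₀²/(σ² + n·σ₀²) = 11·265812.4249/(108669.1225 + 11·265812.4249) = 2923936.6739/3032605.7964 = 0.9642.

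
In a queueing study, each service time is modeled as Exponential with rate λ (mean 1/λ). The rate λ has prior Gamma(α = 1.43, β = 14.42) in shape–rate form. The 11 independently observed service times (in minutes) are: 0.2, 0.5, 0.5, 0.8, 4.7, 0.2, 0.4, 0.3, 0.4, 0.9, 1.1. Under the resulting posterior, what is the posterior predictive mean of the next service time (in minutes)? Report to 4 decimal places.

With a Gamma(shape α, rate β) prior on the exponential rate λ, the posterior after n observations with total T = Σxᵢ is Gamma(α+n, β+T).
Sum of observations T = 10.0 minutes; n = 11.
Posterior: Gamma(1.43+11, 14.42+10.0) = Gamma(12.43, 24.42).
The predictive distribution for the next observation is Lomax; its mean is β/(α−1) = 24.42/11.43 = 2.1365.

2.1365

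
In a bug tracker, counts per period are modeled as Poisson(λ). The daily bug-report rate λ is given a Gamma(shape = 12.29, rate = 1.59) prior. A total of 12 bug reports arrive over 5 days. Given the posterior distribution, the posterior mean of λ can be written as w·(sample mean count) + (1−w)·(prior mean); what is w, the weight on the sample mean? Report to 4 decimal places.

0.7587

With a Gamma(shape α, rate β) prior, the Poisson likelihood is conjugate: the posterior is Gamma(α + ΣXᵢ, β + n).
Posterior mean = (α₀+S)/(β₀+n) = [n/(β₀+n)]·(S/n) + [β₀/(β₀+n)]·(α₀/β₀), so only n and β₀ enter the weight.
Weight on data w = n/(β₀+n) = 5/(1.59+5) = 5/6.59 = 0.7587.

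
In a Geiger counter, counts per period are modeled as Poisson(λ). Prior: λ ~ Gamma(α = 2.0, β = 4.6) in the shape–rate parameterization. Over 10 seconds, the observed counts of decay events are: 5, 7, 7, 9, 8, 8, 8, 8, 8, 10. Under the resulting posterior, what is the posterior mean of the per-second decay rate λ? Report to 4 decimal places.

With a Gamma(shape α, rate β) prior, the Poisson likelihood is conjugate: the posterior is Gamma(α + ΣXᵢ, β + n).
Sum of counts S = 78 over n = 10 seconds.
Posterior: Gamma(α+S, β+n) = Gamma(2.0+78, 4.6+10) = Gamma(80.0, 14.6).
Posterior mean = α/β = 80.0/14.6 = 5.4795.

5.4795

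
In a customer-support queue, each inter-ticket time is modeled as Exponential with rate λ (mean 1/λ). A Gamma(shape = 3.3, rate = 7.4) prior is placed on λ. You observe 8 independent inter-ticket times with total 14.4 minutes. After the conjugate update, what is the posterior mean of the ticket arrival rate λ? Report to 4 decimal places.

0.5183

With a Gamma(shape α, rate β) prior on the exponential rate λ, the posterior after n observations with total T = Σxᵢ is Gamma(α+n, β+T).
Posterior: Gamma(3.3+8, 7.4+14.4) = Gamma(11.3, 21.8).
Posterior mean of λ = α/β = 11.3/21.8 = 0.5183.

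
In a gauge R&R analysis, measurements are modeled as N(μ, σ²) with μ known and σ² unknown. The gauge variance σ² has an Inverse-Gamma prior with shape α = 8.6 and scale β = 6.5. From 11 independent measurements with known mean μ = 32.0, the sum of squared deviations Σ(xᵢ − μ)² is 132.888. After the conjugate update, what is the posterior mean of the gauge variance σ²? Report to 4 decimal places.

With known mean μ and an Inverse-Gamma(α, β) prior on σ², the Normal likelihood is conjugate: posterior is Inv-Gamma(α + n/2, β + Σ(xᵢ−μ)²/2).
Posterior: Inv-Gamma(8.6 + 11/2, 6.5 + 132.888/2) = Inv-Gamma(14.10, 72.9440).
E[σ²|data] = β/(α−1) = 72.9440/13.10 = 5.5682.

5.5682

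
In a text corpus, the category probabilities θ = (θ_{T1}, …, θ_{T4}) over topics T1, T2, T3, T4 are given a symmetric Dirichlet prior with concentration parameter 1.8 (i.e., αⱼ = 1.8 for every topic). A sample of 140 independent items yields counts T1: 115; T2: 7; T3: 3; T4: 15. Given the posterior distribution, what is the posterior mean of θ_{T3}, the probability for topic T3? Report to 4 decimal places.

0.0326

The Dirichlet prior is conjugate to the Multinomial likelihood: each posterior αⱼ = prior αⱼ + observed count nⱼ.
Posterior concentration: (116.8, 8.8, 4.8, 16.8), total = 147.2.
E[θ_{T3}|data] = α_{T3}/Σα = 4.8/147.2 = 0.0326.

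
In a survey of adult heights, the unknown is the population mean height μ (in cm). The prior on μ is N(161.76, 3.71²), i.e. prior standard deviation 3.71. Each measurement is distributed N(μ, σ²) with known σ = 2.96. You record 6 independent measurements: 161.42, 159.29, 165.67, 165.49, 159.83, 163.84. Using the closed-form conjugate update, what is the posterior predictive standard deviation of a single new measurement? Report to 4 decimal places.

For Normal data with known variance σ², a Normal(μ₀, σ₀²) prior on μ is conjugate. Posterior precision = 1/σ₀² + n/σ²; posterior mean is the precision-weighted average of μ₀ and x̄.
σ₀² = 3.71² = 13.7641, σ² = 2.96² = 8.7616; σ² + n·σ₀² = 8.7616 + 6·13.7641 = 91.3462.
Posterior precision = 1/σ₀² + n/σ² = 1/13.7641 + 6/8.7616 = (σ² + n·σ₀²)/(σ₀²σ²) = 91.3462/(13.7641·8.7616); posterior variance σₙ² = σ₀²σ²/(σ² + n·σ₀²) = 13.7641·8.7616/91.3462 = 1.320203.
Predictive variance for one new observation = σₙ² + σ² = 13.7641·8.7616/91.3462 + 8.7616 = σ²·(σ₀² + 91.3462)/91.3462 = 8.7616·105.1103/91.3462 = 10.081803; SD = √(8.7616·105.1103/91.3462) = 3.1752.

3.1752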